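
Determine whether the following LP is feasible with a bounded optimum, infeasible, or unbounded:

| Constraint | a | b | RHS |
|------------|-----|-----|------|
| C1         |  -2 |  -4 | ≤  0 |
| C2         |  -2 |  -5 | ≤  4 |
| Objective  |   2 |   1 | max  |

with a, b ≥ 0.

Unbounded (objective can increase without bound)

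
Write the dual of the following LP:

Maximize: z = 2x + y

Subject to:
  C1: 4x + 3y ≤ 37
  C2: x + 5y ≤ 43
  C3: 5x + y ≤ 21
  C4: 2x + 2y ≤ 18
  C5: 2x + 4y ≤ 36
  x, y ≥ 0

Primal max cᵀx s.t. Ax ≤ b, x ≥ 0  →  Dual min bᵀy s.t. Aᵀy ≥ c, y ≥ 0.

Minimize: z = 37y1 + 43y2 + 21y3 + 18y4 + 36y5

Subject to:
  4y1 + y2 + 5y3 + 2y4 + 2y5 ≥ 2
  3y1 + 5y2 + y3 + 2y4 + 4y5 ≥ 1
  y1, y2, y3, y4, y5 ≥ 0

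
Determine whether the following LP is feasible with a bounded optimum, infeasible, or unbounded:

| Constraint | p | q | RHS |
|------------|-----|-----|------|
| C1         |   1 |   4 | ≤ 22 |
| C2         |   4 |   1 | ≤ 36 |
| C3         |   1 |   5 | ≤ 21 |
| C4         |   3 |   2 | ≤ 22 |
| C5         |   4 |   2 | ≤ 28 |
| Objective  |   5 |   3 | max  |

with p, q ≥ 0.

Feasible with a bounded optimal solution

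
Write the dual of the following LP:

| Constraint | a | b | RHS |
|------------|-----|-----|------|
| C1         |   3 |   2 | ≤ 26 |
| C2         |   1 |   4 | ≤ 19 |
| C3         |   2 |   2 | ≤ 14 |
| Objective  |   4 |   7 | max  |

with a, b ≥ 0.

Primal max cᵀx s.t. Ax ≤ b, x ≥ 0  →  Dual min bᵀy s.t. Aᵀy ≥ c, y ≥ 0.

Minimize: z = 26y1 + 19y2 + 14y3

Subject to:
  3y1 + y2 + 2y3 ≥ 4
  2y1 + 4y2 + 2y3 ≥ 7
  y1, y2, y3 ≥ 0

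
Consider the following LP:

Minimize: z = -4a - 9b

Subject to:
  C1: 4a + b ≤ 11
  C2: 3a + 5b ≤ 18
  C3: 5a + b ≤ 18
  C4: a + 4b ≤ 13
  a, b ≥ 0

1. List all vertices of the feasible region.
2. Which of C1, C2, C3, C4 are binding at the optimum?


1. (0, 0), (2.75, 0), (2.176, 2.294), (1, 3), (0, 3.25)
2. C2, C4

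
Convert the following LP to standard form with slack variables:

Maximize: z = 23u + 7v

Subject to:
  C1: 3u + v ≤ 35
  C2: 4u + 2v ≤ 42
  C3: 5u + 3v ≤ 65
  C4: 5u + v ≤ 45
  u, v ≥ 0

max z = 23u + 7v

s.t.
  3u + v + s1 = 35
  4u + 2v + s2 = 42
  5u + 3v + s3 = 65
  5u + v + s4 = 45
  u, v, s1, s2, s3, s4 ≥ 0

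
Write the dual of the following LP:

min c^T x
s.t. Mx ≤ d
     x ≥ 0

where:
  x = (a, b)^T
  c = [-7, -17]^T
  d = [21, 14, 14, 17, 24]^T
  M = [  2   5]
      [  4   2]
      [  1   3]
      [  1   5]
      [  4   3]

Primal min cᵀx s.t. Ax ≤ b, x ≥ 0  →  Dual max −bᵀy s.t. Aᵀy ≥ −c, y ≥ 0.

Maximize: z = -21y1 - 14y2 - 14y3 - 17y4 - 24y5

Subject to:
  2y1 + 4y2 + y3 + y4 + 4y5 ≥ 7
  5y1 + 2y2 + 3y3 + 5y4 + 3y5 ≥ 17
  y1, y2, y3, y4, y5 ≥ 0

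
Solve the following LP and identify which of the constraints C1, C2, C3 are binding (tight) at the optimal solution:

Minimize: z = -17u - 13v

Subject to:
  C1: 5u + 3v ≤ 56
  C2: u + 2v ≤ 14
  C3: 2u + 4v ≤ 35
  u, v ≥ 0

At u = 10, v = 2, compute slack b - a·x for each constraint:
  C1: 56 − 56 = 0  (binding)
  C2: 14 − 14 = 0  (binding)
  C3: 35 − 28 = 7  (slack)

Optimal: u = 10, v = 2
Binding: C1, C2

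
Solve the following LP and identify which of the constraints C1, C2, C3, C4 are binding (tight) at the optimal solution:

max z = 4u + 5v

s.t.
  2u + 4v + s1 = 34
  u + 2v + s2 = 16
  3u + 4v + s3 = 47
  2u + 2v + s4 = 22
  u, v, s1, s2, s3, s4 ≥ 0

At u = 6, v = 5, compute slack b - a·x for each constraint:
  C1: 34 − 32 = 2  (slack)
  C2: 16 − 16 = 0  (binding)
  C3: 47 − 38 = 9  (slack)
  C4: 22 − 22 = 0  (binding)

Optimal: u = 6, v = 5
Binding: C2, C4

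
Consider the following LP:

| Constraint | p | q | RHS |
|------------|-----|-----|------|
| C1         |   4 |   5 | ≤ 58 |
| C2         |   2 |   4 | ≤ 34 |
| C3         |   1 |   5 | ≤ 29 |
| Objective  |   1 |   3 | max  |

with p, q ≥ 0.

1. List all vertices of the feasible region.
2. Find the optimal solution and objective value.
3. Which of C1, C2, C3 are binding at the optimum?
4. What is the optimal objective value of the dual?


1. (0, 0), (14.5, 0), (10.33, 3.333), (9, 4), (0, 5.8)
2. p = 9, q = 4, z = 21
3. C2, C3
4. 21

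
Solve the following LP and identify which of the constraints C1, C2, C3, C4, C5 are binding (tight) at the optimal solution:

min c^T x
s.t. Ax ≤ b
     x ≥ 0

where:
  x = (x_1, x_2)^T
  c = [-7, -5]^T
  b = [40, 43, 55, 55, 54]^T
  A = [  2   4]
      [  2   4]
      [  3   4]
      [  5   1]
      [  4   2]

At x_1 = 10, x_2 = 5, compute slack b - a·x for each constraint:
  C1: 40 − 40 = 0  (binding)
  C2: 43 − 40 = 3  (slack)
  C3: 55 − 50 = 5  (slack)
  C4: 55 − 55 = 0  (binding)
  C5: 54 − 50 = 4  (slack)

Optimal: x_1 = 10, x_2 = 5
Binding: C1, C4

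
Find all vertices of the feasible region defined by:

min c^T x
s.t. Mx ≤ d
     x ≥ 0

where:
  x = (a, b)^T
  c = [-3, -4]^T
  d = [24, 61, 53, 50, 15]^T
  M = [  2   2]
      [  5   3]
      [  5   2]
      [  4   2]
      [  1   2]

(0, 0), (10.6, 0), (9.667, 2.333), (9, 3), (0, 7.5)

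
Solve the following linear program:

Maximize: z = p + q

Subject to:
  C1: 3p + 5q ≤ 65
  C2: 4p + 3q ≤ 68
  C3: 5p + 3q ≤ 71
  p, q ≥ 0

Evaluate the objective at each vertex of the feasible region:
  z(0, 0) = 0
  z(14.2, 0) = 14.2
  z(10, 7) = 17  ←
  z(0, 13) = 13
The maximum is at p = 10, q = 7.

p = 10, q = 7, z = 17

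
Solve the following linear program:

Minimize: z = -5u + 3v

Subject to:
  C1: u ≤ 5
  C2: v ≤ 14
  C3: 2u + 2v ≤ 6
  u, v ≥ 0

Evaluate the objective at each vertex of the feasible region:
  z(0, 0) = 0
  z(3, 0) = -15  ←
  z(0, 3) = 9
The minimum is at u = 3, v = 0.

u = 3, v = 0, z = -15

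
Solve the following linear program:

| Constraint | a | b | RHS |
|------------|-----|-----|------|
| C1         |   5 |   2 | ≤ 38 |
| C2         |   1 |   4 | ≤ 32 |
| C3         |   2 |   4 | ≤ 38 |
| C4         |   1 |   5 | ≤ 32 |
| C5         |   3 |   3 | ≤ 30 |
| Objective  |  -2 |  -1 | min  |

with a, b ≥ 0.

Evaluate the objective at each vertex of the feasible region:
  z(0, 0) = 0
  z(7.6, 0) = -15.2
  z(6, 4) = -16  ←
  z(4.5, 5.5) = -14.5
  z(0, 6.4) = -6.4
The minimum is at a = 6, b = 4.

a = 6, b = 4, z = -16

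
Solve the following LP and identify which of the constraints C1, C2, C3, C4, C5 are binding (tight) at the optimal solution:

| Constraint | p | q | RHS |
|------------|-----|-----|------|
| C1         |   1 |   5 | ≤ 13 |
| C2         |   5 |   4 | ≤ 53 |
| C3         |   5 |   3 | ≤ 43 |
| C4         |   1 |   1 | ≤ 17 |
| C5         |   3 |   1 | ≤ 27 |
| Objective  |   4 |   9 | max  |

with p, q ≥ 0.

At p = 8, q = 1, compute slack b - a·x for each constraint:
  C1: 13 − 13 = 0  (binding)
  C2: 53 − 44 = 9  (slack)
  C3: 43 − 43 = 0  (binding)
  C4: 17 − 9 = 8  (slack)
  C5: 27 − 25 = 2  (slack)

Optimal: p = 8, q = 1
Binding: C1, C3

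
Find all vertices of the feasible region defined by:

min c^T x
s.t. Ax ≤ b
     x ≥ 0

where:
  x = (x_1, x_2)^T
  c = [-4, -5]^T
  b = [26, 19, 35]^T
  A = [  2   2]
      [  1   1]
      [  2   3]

(0, 0), (13, 0), (4, 9), (0, 11.67)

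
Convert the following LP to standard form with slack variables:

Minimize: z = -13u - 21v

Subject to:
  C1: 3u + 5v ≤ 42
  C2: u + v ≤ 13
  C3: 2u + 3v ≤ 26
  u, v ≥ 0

min z = -13u - 21v

s.t.
  3u + 5v + s1 = 42
  u + v + s2 = 13
  2u + 3v + s3 = 26
  u, v, s1, s2, s3 ≥ 0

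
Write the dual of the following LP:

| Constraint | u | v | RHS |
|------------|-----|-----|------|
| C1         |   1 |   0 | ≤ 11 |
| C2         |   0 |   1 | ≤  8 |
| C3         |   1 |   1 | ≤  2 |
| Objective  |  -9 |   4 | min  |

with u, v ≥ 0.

Primal min cᵀx s.t. Ax ≤ b, x ≥ 0  →  Dual max −bᵀy s.t. Aᵀy ≥ −c, y ≥ 0.

Maximize: z = -11y1 - 8y2 - 2y3

Subject to:
  y1 + y3 ≥ 9
  y2 + y3 ≥ -4
  y1, y2, y3 ≥ 0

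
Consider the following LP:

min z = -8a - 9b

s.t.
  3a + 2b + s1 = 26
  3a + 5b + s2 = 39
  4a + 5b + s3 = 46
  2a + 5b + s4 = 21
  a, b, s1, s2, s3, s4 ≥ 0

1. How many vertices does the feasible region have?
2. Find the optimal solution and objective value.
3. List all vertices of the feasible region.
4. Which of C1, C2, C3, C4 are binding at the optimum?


1. 4
2. a = 8, b = 1, z = -73
3. (0, 0), (8.667, 0), (8, 1), (0, 4.2)
4. C1, C4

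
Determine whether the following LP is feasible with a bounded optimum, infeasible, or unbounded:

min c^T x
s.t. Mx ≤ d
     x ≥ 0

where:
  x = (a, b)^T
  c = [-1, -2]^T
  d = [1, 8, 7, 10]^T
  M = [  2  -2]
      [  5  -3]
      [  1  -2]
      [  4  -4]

Unbounded (objective can decrease without bound)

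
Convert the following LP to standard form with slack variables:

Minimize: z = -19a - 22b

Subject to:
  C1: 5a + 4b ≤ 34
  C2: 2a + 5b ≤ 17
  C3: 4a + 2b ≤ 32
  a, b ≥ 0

min z = -19a - 22b

s.t.
  5a + 4b + s1 = 34
  2a + 5b + s2 = 17
  4a + 2b + s3 = 32
  a, b, s1, s2, s3 ≥ 0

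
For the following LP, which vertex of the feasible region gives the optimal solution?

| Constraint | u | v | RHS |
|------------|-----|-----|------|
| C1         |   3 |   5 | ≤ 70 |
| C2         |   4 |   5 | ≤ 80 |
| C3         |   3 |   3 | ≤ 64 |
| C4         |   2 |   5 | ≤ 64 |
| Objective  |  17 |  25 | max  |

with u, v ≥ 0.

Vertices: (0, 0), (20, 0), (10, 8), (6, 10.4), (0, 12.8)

Evaluate the objective at each vertex of the feasible region:
  z(0, 0) = 0
  z(20, 0) = 340
  z(10, 8) = 370  ←
  z(6, 10.4) = 362
  z(0, 12.8) = 320
The maximum is at u = 10, v = 8.

(10, 8)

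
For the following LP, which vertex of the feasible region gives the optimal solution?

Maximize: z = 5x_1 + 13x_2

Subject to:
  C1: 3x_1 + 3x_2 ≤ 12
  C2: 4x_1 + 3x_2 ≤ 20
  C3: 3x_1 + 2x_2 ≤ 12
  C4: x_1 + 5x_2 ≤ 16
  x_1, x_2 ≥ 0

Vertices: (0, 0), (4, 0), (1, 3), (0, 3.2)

Evaluate the objective at each vertex of the feasible region:
  z(0, 0) = 0
  z(4, 0) = 20
  z(1, 3) = 44  ←
  z(0, 3.2) = 41.6
The maximum is at x_1 = 1, x_2 = 3.

(1, 3)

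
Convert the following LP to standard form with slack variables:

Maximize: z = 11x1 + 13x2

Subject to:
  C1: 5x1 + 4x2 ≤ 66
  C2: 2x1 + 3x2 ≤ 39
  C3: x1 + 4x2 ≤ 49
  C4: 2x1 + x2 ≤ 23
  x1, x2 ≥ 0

max z = 11x1 + 13x2

s.t.
  5x1 + 4x2 + s1 = 66
  2x1 + 3x2 + s2 = 39
  x1 + 4x2 + s3 = 49
  2x1 + x2 + s4 = 23
  x1, x2, s1, s2, s3, s4 ≥ 0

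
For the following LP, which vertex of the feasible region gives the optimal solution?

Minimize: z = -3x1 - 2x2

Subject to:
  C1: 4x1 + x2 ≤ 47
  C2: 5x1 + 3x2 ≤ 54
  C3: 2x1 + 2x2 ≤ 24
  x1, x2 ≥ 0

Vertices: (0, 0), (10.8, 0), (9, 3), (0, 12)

Evaluate the objective at each vertex of the feasible region:
  z(0, 0) = 0
  z(10.8, 0) = -32.4
  z(9, 3) = -33  ←
  z(0, 12) = -24
The minimum is at x1 = 9, x2 = 3.

(9, 3)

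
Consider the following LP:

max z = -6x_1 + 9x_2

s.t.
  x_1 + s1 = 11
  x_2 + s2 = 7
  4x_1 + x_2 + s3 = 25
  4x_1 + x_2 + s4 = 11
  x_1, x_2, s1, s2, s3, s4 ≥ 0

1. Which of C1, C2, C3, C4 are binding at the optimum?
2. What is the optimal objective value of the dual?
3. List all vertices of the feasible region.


1. C2
2. 63
3. (0, 0), (2.75, 0), (1, 7), (0, 7)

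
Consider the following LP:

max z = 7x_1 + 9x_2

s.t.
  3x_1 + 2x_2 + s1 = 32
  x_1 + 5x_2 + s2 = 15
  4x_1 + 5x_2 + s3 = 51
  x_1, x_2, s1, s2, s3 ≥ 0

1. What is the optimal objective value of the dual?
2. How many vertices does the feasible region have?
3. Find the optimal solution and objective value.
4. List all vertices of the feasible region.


1. 79
2. 4
3. x_1 = 10, x_2 = 1, z = 79
4. (0, 0), (10.67, 0), (10, 1), (0, 3)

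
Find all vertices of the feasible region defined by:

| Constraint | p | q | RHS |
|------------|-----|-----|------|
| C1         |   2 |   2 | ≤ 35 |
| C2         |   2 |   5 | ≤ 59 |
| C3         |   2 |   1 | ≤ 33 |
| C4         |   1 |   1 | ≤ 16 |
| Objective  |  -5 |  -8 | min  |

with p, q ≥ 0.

(0, 0), (16, 0), (7, 9), (0, 11.8)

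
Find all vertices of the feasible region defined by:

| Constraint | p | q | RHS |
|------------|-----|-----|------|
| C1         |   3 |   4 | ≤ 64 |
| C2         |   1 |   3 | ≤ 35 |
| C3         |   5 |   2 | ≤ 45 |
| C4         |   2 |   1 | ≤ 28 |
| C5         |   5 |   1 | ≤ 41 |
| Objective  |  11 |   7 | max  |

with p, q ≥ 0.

(0, 0), (8.2, 0), (7.4, 4), (5, 10), (0, 11.67)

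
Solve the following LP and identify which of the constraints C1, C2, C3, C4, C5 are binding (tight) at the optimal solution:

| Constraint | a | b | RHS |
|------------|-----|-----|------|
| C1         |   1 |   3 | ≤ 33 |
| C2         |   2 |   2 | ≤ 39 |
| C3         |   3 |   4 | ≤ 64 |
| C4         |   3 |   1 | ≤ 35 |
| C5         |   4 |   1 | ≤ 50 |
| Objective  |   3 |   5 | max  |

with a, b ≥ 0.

At a = 9, b = 8, compute slack b - a·x for each constraint:
  C1: 33 − 33 = 0  (binding)
  C2: 39 − 34 = 5  (slack)
  C3: 64 − 59 = 5  (slack)
  C4: 35 − 35 = 0  (binding)
  C5: 50 − 44 = 6  (slack)

Optimal: a = 9, b = 8
Binding: C1, C4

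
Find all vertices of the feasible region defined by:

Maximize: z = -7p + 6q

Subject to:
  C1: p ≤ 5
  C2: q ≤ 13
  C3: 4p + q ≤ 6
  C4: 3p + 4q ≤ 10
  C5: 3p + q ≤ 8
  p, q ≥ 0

(0, 0), (1.5, 0), (1.077, 1.692), (0, 2.5)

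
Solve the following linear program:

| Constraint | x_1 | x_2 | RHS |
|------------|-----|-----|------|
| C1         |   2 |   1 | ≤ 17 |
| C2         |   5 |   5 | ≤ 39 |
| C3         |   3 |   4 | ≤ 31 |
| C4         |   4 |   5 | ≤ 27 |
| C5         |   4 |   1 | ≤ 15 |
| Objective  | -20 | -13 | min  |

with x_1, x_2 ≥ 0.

Evaluate the objective at each vertex of the feasible region:
  z(0, 0) = 0
  z(3.75, 0) = -75
  z(3, 3) = -99  ←
  z(0, 5.4) = -70.2
The minimum is at x_1 = 3, x_2 = 3.

x_1 = 3, x_2 = 3, z = -99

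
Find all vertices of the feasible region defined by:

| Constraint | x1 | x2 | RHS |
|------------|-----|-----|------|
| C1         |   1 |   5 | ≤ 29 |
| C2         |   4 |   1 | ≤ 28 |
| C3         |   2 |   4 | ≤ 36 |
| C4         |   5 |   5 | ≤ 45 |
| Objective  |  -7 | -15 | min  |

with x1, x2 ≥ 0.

(0, 0), (7, 0), (6.333, 2.667), (4, 5), (0, 5.8)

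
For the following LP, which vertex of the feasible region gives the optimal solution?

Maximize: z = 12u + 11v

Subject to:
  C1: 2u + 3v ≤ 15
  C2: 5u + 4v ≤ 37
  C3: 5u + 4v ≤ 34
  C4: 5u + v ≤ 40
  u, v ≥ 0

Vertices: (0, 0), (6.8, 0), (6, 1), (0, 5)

Evaluate the objective at each vertex of the feasible region:
  z(0, 0) = 0
  z(6.8, 0) = 81.6
  z(6, 1) = 83  ←
  z(0, 5) = 55
The maximum is at u = 6, v = 1.

(6, 1)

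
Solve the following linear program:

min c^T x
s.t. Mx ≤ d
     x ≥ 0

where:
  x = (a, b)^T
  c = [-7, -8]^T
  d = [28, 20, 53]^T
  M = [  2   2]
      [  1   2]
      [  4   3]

Evaluate the objective at each vertex of the feasible region:
  z(0, 0) = 0
  z(13.25, 0) = -92.75
  z(11, 3) = -101
  z(8, 6) = -104  ←
  z(0, 10) = -80
The minimum is at a = 8, b = 6.

a = 8, b = 6, z = -104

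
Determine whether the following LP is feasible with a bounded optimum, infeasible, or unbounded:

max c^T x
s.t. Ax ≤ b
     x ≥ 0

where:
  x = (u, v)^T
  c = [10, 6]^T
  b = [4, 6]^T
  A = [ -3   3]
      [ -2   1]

Unbounded (objective can increase without bound)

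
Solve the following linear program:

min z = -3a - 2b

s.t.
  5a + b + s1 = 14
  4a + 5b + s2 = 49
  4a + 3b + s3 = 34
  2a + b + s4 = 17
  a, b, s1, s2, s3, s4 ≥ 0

Evaluate the objective at each vertex of the feasible region:
  z(0, 0) = 0
  z(2.8, 0) = -8.4
  z(1, 9) = -21  ←
  z(0, 9.8) = -19.6
The minimum is at a = 1, b = 9.

a = 1, b = 9, z = -21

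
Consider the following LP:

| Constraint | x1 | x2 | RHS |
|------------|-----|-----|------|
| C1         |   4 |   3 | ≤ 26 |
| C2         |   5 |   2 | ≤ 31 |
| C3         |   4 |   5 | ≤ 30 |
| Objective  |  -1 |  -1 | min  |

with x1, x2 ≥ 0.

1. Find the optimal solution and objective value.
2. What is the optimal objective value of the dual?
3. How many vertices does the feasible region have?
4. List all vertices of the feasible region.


1. x1 = 5, x2 = 2, z = -7
2. -7
3. 5
4. (0, 0), (6.2, 0), (5.857, 0.8571), (5, 2), (0, 6)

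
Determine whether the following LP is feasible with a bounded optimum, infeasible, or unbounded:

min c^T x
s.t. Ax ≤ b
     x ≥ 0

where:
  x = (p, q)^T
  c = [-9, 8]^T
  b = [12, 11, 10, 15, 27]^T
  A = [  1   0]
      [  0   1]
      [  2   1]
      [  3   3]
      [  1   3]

Feasible with a bounded optimal solution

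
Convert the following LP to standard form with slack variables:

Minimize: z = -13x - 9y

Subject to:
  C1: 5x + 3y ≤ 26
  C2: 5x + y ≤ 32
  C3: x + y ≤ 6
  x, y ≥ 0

min z = -13x - 9y

s.t.
  5x + 3y + s1 = 26
  5x + y + s2 = 32
  x + y + s3 = 6
  x, y, s1, s2, s3 ≥ 0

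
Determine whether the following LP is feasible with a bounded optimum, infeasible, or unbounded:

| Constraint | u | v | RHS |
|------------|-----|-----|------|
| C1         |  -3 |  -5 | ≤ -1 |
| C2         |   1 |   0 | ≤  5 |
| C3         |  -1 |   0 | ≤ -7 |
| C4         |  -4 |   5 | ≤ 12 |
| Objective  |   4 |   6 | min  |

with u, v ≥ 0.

Infeasible (no feasible solution exists)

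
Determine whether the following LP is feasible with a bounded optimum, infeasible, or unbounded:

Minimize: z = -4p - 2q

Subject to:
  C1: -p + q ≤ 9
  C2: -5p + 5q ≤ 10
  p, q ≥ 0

Unbounded (objective can decrease without bound)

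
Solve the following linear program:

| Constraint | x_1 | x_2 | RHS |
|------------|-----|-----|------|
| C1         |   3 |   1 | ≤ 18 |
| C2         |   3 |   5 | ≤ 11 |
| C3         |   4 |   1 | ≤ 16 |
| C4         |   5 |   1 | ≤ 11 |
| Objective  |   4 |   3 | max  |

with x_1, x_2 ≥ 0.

Evaluate the objective at each vertex of the feasible region:
  z(0, 0) = 0
  z(2.2, 0) = 8.8
  z(2, 1) = 11  ←
  z(0, 2.2) = 6.6
The maximum is at x_1 = 2, x_2 = 1.

x_1 = 2, x_2 = 1, z = 11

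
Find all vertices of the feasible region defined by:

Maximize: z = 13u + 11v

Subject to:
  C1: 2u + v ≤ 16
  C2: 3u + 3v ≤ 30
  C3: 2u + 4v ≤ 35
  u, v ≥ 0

(0, 0), (8, 0), (6, 4), (2.5, 7.5), (0, 8.75)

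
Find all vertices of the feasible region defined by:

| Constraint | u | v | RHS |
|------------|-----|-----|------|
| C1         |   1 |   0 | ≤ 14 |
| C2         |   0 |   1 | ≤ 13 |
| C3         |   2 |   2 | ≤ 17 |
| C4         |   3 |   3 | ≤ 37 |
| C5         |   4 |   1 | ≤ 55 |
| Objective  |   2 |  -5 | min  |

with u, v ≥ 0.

(0, 0), (8.5, 0), (0, 8.5)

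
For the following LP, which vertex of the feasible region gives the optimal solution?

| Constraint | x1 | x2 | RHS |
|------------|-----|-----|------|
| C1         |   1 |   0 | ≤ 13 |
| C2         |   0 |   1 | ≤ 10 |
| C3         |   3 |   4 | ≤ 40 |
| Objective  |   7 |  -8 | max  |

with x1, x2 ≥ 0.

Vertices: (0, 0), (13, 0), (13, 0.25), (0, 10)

Evaluate the objective at each vertex of the feasible region:
  z(0, 0) = 0
  z(13, 0) = 91  ←
  z(13, 0.25) = 89
  z(0, 10) = -80
The maximum is at x1 = 13, x2 = 0.

(13, 0)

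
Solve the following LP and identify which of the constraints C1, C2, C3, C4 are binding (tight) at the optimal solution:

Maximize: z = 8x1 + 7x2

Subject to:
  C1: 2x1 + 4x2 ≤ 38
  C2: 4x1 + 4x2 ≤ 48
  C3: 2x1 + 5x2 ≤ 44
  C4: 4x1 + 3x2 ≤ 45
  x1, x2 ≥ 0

At x1 = 9, x2 = 3, compute slack b - a·x for each constraint:
  C1: 38 − 30 = 8  (slack)
  C2: 48 − 48 = 0  (binding)
  C3: 44 − 33 = 11  (slack)
  C4: 45 − 45 = 0  (binding)

Optimal: x1 = 9, x2 = 3
Binding: C2, C4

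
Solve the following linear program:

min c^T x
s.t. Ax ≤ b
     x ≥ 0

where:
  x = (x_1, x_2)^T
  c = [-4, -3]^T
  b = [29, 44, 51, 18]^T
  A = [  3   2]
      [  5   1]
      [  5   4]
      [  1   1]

Evaluate the objective at each vertex of the feasible region:
  z(0, 0) = 0
  z(8.8, 0) = -35.2
  z(8.429, 1.857) = -39.29
  z(7, 4) = -40  ←
  z(0, 12.75) = -38.25
The minimum is at x_1 = 7, x_2 = 4.

x_1 = 7, x_2 = 4, z = -40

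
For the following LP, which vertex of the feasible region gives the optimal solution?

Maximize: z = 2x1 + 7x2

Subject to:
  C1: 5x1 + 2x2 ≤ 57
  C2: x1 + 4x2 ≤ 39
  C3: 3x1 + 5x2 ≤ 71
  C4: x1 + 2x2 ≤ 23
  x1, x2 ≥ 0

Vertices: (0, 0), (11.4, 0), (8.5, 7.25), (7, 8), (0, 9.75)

Evaluate the objective at each vertex of the feasible region:
  z(0, 0) = 0
  z(11.4, 0) = 22.8
  z(8.5, 7.25) = 67.75
  z(7, 8) = 70  ←
  z(0, 9.75) = 68.25
The maximum is at x1 = 7, x2 = 8.

(7, 8)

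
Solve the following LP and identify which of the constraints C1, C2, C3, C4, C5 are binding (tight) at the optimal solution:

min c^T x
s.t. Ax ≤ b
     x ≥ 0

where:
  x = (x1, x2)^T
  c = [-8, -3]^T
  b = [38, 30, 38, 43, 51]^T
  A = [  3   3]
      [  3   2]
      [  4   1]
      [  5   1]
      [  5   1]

At x1 = 8, x2 = 3, compute slack b - a·x for each constraint:
  C1: 38 − 33 = 5  (slack)
  C2: 30 − 30 = 0  (binding)
  C3: 38 − 35 = 3  (slack)
  C4: 43 − 43 = 0  (binding)
  C5: 51 − 43 = 8  (slack)

Optimal: x1 = 8, x2 = 3
Binding: C2, C4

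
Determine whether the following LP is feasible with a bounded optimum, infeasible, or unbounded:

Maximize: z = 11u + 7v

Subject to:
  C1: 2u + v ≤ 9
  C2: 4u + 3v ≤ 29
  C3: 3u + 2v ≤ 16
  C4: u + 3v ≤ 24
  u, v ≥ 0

Feasible with a bounded optimal solution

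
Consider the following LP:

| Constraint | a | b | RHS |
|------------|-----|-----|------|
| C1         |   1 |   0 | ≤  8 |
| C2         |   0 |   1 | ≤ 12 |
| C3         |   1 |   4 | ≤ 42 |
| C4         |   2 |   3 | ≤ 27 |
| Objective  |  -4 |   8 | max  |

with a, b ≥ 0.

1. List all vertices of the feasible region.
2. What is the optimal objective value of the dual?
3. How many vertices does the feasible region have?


1. (0, 0), (8, 0), (8, 3.667), (0, 9)
2. 72
3. 4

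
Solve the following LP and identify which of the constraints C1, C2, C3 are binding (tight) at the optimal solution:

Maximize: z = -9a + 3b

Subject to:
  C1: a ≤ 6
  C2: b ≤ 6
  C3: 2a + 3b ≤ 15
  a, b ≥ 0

At a = 0, b = 5, compute slack b - a·x for each constraint:
  C1: 6 − 0 = 6  (slack)
  C2: 6 − 5 = 1  (slack)
  C3: 15 − 15 = 0  (binding)

Optimal: a = 0, b = 5
Binding: C3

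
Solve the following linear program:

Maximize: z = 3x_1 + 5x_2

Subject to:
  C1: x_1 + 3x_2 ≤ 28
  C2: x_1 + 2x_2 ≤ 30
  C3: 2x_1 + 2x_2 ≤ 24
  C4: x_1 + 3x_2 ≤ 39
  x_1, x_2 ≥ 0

Evaluate the objective at each vertex of the feasible region:
  z(0, 0) = 0
  z(12, 0) = 36
  z(4, 8) = 52  ←
  z(0, 9.333) = 46.67
The maximum is at x_1 = 4, x_2 = 8.

x_1 = 4, x_2 = 8, z = 52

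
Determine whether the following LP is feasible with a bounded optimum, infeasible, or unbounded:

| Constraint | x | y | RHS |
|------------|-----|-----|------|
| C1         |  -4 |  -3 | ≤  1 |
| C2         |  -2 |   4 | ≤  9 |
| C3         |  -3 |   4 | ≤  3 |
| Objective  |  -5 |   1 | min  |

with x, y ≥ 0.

Unbounded (objective can decrease without bound)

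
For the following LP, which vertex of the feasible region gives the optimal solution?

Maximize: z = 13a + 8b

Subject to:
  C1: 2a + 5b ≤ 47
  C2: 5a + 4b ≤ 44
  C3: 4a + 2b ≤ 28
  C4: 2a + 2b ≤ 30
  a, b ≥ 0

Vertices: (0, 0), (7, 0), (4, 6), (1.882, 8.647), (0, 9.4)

Evaluate the objective at each vertex of the feasible region:
  z(0, 0) = 0
  z(7, 0) = 91
  z(4, 6) = 100  ←
  z(1.882, 8.647) = 93.65
  z(0, 9.4) = 75.2
The maximum is at a = 4, b = 6.

(4, 6)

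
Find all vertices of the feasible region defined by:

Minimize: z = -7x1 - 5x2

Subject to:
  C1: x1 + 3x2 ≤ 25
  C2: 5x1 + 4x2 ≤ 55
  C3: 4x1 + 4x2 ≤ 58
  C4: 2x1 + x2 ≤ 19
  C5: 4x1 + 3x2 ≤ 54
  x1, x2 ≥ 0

(0, 0), (9.5, 0), (7, 5), (5.909, 6.364), (0, 8.333)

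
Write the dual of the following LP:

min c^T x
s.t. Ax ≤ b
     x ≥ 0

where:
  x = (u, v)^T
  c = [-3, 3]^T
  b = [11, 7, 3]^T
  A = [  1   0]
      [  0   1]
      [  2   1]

Primal min cᵀx s.t. Ax ≤ b, x ≥ 0  →  Dual max −bᵀy s.t. Aᵀy ≥ −c, y ≥ 0.

Maximize: z = -11y1 - 7y2 - 3y3

Subject to:
  y1 + 2y3 ≥ 3
  y2 + y3 ≥ -3
  y1, y2, y3 ≥ 0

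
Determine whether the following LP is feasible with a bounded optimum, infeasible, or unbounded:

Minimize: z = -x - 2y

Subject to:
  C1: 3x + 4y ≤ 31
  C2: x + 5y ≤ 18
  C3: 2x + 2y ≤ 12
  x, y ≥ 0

Feasible with a bounded optimal solution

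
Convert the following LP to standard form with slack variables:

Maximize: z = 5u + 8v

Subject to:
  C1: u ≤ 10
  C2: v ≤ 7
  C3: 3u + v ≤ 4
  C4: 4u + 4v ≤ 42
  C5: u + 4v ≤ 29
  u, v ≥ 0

max z = 5u + 8v

s.t.
  u + s1 = 10
  v + s2 = 7
  3u + v + s3 = 4
  4u + 4v + s4 = 42
  u + 4v + s5 = 29
  u, v, s1, s2, s3, s4, s5 ≥ 0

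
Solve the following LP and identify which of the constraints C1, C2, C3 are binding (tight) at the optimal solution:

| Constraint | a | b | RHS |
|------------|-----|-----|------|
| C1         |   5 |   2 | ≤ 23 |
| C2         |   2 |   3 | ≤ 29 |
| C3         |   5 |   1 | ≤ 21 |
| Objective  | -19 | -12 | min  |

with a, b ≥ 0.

At a = 1, b = 9, compute slack b - a·x for each constraint:
  C1: 23 − 23 = 0  (binding)
  C2: 29 − 29 = 0  (binding)
  C3: 21 − 14 = 7  (slack)

Optimal: a = 1, b = 9
Binding: C1, C2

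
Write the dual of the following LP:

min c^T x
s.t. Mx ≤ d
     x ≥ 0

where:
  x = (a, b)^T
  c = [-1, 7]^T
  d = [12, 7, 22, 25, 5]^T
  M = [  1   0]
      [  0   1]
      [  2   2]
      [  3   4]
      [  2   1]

Primal min cᵀx s.t. Ax ≤ b, x ≥ 0  →  Dual max −bᵀy s.t. Aᵀy ≥ −c, y ≥ 0.

Maximize: z = -12y1 - 7y2 - 22y3 - 25y4 - 5y5

Subject to:
  y1 + 2y3 + 3y4 + 2y5 ≥ 1
  y2 + 2y3 + 4y4 + y5 ≥ -7
  y1, y2, y3, y4, y5 ≥ 0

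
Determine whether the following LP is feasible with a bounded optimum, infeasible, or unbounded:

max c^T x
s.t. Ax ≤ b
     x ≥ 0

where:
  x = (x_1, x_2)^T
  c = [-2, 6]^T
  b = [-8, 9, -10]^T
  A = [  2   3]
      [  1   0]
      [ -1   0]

Infeasible (no feasible solution exists)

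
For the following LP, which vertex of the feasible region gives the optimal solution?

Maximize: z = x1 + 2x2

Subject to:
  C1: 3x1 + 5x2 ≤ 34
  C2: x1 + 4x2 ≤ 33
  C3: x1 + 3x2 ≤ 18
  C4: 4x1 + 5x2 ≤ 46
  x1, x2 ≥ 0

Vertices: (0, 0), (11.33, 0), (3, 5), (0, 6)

Evaluate the objective at each vertex of the feasible region:
  z(0, 0) = 0
  z(11.33, 0) = 11.33
  z(3, 5) = 13  ←
  z(0, 6) = 12
The maximum is at x1 = 3, x2 = 5.

(3, 5)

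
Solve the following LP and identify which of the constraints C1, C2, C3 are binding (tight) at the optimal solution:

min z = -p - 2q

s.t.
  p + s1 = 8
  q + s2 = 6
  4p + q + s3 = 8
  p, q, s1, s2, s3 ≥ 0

At p = 0.5, q = 6, compute slack b - a·x for each constraint:
  C1: 8 − 0.5 = 7.5  (slack)
  C2: 6 − 6 = 0  (binding)
  C3: 8 − 8 = 0  (binding)

Optimal: p = 0.5, q = 6
Binding: C2, C3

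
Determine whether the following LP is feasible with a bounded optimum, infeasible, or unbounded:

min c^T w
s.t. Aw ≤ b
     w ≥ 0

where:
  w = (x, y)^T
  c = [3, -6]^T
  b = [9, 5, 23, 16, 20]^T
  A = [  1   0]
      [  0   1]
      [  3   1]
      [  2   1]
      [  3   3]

Feasible with a bounded optimal solution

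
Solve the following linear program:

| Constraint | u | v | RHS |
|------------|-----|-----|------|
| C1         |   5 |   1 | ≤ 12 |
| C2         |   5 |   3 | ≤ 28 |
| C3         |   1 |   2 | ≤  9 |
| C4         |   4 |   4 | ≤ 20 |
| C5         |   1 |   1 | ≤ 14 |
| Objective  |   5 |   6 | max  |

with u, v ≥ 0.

Evaluate the objective at each vertex of the feasible region:
  z(0, 0) = 0
  z(2.4, 0) = 12
  z(1.75, 3.25) = 28.25
  z(1, 4) = 29  ←
  z(0, 4.5) = 27
The maximum is at u = 1, v = 4.

u = 1, v = 4, z = 29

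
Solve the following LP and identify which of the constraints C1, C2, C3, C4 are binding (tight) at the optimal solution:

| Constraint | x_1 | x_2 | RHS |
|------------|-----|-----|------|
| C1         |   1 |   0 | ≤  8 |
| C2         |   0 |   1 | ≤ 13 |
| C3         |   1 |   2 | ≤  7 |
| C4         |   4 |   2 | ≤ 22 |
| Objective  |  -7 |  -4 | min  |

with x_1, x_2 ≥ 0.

At x_1 = 5, x_2 = 1, compute slack b - a·x for each constraint:
  C1: 8 − 5 = 3  (slack)
  C2: 13 − 1 = 12  (slack)
  C3: 7 − 7 = 0  (binding)
  C4: 22 − 22 = 0  (binding)

Optimal: x_1 = 5, x_2 = 1
Binding: C3, C4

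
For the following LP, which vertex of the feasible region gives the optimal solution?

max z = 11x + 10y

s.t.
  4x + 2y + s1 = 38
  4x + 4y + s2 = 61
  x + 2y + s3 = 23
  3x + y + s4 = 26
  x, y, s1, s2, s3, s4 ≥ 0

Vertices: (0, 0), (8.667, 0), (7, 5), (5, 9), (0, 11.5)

Evaluate the objective at each vertex of the feasible region:
  z(0, 0) = 0
  z(8.667, 0) = 95.33
  z(7, 5) = 127
  z(5, 9) = 145  ←
  z(0, 11.5) = 115
The maximum is at x = 5, y = 9.

(5, 9)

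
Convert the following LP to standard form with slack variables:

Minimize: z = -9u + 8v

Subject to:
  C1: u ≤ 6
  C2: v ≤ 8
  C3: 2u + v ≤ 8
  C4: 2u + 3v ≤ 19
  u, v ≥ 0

min z = -9u + 8v

s.t.
  u + s1 = 6
  v + s2 = 8
  2u + v + s3 = 8
  2u + 3v + s4 = 19
  u, v, s1, s2, s3, s4 ≥ 0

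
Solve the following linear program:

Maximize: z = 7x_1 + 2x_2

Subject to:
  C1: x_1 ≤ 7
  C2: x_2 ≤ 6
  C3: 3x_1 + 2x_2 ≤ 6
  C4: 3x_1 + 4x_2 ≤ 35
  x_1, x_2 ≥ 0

Evaluate the objective at each vertex of the feasible region:
  z(0, 0) = 0
  z(2, 0) = 14  ←
  z(0, 3) = 6
The maximum is at x_1 = 2, x_2 = 0.

x_1 = 2, x_2 = 0, z = 14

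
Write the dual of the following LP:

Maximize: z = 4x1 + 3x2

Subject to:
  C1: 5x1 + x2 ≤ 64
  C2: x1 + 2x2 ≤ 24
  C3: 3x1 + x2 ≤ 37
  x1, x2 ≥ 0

Primal max cᵀx s.t. Ax ≤ b, x ≥ 0  →  Dual min bᵀy s.t. Aᵀy ≥ c, y ≥ 0.

Minimize: z = 64y1 + 24y2 + 37y3

Subject to:
  5y1 + y2 + 3y3 ≥ 4
  y1 + 2y2 + y3 ≥ 3
  y1, y2, y3 ≥ 0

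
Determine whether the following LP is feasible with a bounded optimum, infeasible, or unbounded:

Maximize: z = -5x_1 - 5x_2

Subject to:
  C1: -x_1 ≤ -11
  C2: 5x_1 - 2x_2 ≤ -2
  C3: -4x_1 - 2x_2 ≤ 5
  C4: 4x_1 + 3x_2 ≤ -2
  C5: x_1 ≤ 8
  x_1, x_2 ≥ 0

Infeasible (no feasible solution exists)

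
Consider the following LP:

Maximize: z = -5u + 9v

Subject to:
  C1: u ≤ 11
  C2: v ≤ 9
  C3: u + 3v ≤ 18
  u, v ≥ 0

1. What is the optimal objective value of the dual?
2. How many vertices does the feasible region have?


1. 54
2. 4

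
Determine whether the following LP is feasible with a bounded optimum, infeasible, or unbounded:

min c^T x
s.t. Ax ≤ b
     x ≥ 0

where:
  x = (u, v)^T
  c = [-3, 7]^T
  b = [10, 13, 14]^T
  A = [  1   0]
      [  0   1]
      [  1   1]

Feasible with a bounded optimal solution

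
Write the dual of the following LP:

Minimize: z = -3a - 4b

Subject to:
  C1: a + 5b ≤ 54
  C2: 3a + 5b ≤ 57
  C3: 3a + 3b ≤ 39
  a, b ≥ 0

Primal min cᵀx s.t. Ax ≤ b, x ≥ 0  →  Dual max −bᵀy s.t. Aᵀy ≥ −c, y ≥ 0.

Maximize: z = -54y1 - 57y2 - 39y3

Subject to:
  y1 + 3y2 + 3y3 ≥ 3
  5y1 + 5y2 + 3y3 ≥ 4
  y1, y2, y3 ≥ 0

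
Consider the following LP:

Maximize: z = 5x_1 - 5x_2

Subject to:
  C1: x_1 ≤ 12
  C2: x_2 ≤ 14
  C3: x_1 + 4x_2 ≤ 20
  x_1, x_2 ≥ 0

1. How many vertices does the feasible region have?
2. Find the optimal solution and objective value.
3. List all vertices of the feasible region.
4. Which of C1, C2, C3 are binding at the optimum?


1. 4
2. x_1 = 12, x_2 = 0, z = 60
3. (0, 0), (12, 0), (12, 2), (0, 5)
4. C1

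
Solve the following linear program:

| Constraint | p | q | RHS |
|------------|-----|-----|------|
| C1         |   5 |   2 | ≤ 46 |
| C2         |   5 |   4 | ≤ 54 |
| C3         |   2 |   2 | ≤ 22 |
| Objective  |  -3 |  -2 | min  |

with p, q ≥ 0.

Evaluate the objective at each vertex of the feasible region:
  z(0, 0) = 0
  z(9.2, 0) = -27.6
  z(8, 3) = -30  ←
  z(0, 11) = -22
The minimum is at p = 8, q = 3.

p = 8, q = 3, z = -30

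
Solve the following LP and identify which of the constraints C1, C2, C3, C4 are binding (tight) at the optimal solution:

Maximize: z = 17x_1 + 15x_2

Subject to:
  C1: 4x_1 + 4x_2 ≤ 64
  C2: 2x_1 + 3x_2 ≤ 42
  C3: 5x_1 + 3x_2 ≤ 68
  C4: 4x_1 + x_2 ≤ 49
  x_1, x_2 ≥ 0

At x_1 = 10, x_2 = 6, compute slack b - a·x for each constraint:
  C1: 64 − 64 = 0  (binding)
  C2: 42 − 38 = 4  (slack)
  C3: 68 − 68 = 0  (binding)
  C4: 49 − 46 = 3  (slack)

Optimal: x_1 = 10, x_2 = 6
Binding: C1, C3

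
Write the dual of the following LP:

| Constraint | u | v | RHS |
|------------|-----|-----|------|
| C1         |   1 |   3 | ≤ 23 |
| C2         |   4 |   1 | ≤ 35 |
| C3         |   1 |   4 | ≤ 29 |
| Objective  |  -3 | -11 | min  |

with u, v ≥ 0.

Primal min cᵀx s.t. Ax ≤ b, x ≥ 0  →  Dual max −bᵀy s.t. Aᵀy ≥ −c, y ≥ 0.

Maximize: z = -23y1 - 35y2 - 29y3

Subject to:
  y1 + 4y2 + y3 ≥ 3
  3y1 + y2 + 4y3 ≥ 11
  y1, y2, y3 ≥ 0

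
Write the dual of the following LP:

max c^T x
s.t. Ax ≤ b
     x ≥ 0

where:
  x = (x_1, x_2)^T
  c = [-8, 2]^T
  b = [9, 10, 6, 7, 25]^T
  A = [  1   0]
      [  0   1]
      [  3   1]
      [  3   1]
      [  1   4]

Primal max cᵀx s.t. Ax ≤ b, x ≥ 0  →  Dual min bᵀy s.t. Aᵀy ≥ c, y ≥ 0.

Minimize: z = 9y1 + 10y2 + 6y3 + 7y4 + 25y5

Subject to:
  y1 + 3y3 + 3y4 + y5 ≥ -8
  y2 + y3 + y4 + 4y5 ≥ 2
  y1, y2, y3, y4, y5 ≥ 0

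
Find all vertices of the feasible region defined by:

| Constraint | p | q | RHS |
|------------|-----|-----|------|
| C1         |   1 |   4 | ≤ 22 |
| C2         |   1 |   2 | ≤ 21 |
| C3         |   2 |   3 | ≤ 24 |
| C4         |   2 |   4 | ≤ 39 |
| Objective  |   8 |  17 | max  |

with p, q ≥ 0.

(0, 0), (12, 0), (6, 4), (0, 5.5)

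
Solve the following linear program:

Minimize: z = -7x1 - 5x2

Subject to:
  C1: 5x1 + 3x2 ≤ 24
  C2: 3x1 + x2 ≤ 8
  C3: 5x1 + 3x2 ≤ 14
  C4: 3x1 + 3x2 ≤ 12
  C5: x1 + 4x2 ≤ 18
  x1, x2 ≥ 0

Evaluate the objective at each vertex of the feasible region:
  z(0, 0) = 0
  z(2.667, 0) = -18.67
  z(2.5, 0.5) = -20
  z(1, 3) = -22  ←
  z(0, 4) = -20
The minimum is at x1 = 1, x2 = 3.

x1 = 1, x2 = 3, z = -22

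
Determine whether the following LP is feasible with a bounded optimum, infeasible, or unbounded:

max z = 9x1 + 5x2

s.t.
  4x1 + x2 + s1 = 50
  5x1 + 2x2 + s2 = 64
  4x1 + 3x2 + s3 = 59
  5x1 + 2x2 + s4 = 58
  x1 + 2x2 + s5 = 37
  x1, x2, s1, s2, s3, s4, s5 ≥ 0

Feasible with a bounded optimal solution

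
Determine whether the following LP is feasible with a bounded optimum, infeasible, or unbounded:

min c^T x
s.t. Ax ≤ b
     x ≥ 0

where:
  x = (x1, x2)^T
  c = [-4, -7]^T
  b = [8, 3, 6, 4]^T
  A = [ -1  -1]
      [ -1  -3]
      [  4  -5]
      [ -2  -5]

Unbounded (objective can decrease without bound)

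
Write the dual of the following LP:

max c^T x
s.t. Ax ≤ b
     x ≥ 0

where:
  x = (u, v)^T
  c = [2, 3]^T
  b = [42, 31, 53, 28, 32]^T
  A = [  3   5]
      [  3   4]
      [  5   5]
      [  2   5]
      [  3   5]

Primal max cᵀx s.t. Ax ≤ b, x ≥ 0  →  Dual min bᵀy s.t. Aᵀy ≥ c, y ≥ 0.

Minimize: z = 42y1 + 31y2 + 53y3 + 28y4 + 32y5

Subject to:
  3y1 + 3y2 + 5y3 + 2y4 + 3y5 ≥ 2
  5y1 + 4y2 + 5y3 + 5y4 + 5y5 ≥ 3
  y1, y2, y3, y4, y5 ≥ 0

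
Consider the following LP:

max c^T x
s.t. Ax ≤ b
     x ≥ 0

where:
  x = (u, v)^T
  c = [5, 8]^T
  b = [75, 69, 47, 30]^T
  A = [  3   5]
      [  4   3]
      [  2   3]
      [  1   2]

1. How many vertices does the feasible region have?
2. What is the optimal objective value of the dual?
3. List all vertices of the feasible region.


1. 5
2. 122
3. (0, 0), (17.25, 0), (11, 8.333), (10, 9), (0, 15)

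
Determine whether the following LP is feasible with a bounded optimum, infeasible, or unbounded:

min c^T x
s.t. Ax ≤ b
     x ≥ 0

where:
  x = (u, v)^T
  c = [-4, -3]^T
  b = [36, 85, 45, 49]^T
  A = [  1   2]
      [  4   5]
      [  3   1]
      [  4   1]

Feasible with a bounded optimal solution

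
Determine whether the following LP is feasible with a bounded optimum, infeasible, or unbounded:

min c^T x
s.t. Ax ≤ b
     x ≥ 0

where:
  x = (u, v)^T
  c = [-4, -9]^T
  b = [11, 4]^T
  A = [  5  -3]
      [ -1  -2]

Unbounded (objective can decrease without bound)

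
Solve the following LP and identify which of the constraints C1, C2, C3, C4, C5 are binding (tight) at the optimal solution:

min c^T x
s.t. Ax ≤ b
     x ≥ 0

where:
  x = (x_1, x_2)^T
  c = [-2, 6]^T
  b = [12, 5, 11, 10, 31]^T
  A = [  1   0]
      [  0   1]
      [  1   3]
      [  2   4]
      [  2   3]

At x_1 = 5, x_2 = 0, compute slack b - a·x for each constraint:
  C1: 12 − 5 = 7  (slack)
  C2: 5 − 0 = 5  (slack)
  C3: 11 − 5 = 6  (slack)
  C4: 10 − 10 = 0  (binding)
  C5: 31 − 10 = 21  (slack)

Optimal: x_1 = 5, x_2 = 0
Binding: C4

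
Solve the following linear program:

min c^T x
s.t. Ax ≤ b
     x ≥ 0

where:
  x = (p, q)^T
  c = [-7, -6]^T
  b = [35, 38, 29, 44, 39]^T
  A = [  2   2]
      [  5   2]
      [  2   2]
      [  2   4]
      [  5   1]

Evaluate the objective at each vertex of the feasible region:
  z(0, 0) = 0
  z(7.6, 0) = -53.2
  z(4, 9) = -82  ←
  z(0, 11) = -66
The minimum is at p = 4, q = 9.

p = 4, q = 9, z = -82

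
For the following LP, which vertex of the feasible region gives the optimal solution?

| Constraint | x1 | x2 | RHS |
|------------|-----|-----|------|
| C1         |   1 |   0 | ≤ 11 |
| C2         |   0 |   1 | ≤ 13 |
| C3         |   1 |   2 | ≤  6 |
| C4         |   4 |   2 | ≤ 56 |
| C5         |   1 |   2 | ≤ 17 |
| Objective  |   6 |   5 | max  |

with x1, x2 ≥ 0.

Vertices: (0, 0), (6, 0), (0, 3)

Evaluate the objective at each vertex of the feasible region:
  z(0, 0) = 0
  z(6, 0) = 36  ←
  z(0, 3) = 15
The maximum is at x1 = 6, x2 = 0.

(6, 0)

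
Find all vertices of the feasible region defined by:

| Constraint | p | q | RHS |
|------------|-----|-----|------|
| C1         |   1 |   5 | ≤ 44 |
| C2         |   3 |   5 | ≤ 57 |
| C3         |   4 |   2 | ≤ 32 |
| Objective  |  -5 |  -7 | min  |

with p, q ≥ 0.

(0, 0), (8, 0), (4, 8), (0, 8.8)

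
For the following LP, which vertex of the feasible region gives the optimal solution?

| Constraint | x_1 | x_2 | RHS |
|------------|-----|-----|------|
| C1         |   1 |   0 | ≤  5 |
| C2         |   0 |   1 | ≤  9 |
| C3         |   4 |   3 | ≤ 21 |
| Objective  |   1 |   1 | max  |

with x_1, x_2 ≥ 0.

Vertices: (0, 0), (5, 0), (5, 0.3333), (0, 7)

Evaluate the objective at each vertex of the feasible region:
  z(0, 0) = 0
  z(5, 0) = 5
  z(5, 0.3333) = 5.333
  z(0, 7) = 7  ←
The maximum is at x_1 = 0, x_2 = 7.

(0, 7)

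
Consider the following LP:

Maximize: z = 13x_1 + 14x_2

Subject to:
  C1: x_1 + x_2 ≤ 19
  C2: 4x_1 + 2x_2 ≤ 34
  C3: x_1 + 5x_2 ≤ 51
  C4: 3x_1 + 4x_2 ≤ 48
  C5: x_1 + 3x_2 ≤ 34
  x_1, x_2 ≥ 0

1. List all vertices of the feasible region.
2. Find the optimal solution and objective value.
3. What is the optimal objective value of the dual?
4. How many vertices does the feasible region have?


1. (0, 0), (8.5, 0), (4, 9), (3.273, 9.545), (0, 10.2)
2. x_1 = 4, x_2 = 9, z = 178
3. 178
4. 5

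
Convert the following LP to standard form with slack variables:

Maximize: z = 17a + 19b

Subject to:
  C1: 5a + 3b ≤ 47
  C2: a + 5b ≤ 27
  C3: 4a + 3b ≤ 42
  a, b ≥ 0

max z = 17a + 19b

s.t.
  5a + 3b + s1 = 47
  a + 5b + s2 = 27
  4a + 3b + s3 = 42
  a, b, s1, s2, s3 ≥ 0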